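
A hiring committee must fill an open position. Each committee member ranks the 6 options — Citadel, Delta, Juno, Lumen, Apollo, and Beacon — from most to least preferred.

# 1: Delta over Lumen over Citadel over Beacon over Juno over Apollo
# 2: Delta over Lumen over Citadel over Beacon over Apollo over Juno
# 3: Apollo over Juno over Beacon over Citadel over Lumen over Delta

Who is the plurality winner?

Delta

First-place vote totals:
  Citadel: 0
  Delta: 2
  Juno: 0
  Lumen: 0
  Apollo: 1
  Beacon: 0
Delta has the most first-place votes.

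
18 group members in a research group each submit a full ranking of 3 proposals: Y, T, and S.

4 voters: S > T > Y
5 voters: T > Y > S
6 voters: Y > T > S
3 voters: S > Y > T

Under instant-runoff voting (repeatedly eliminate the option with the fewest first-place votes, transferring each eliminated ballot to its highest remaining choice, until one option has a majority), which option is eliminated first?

T

Round 1: S 7, Y 6, T 5. T has the fewest and is eliminated.
Round 2: Y 11, S 7. Y has a majority.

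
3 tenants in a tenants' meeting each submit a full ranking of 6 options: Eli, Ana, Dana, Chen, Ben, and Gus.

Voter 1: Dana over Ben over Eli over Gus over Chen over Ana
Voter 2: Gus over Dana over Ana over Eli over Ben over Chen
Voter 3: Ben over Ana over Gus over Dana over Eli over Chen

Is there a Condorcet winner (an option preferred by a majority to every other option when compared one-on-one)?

No

Head-to-head results (3 voters total):
Eli vs Ana: Ana wins 2–1.
Eli vs Dana: Dana wins 3–0.
Eli vs Chen: Eli wins 3–0.
Eli vs Ben: Ben wins 2–1.
Eli vs Gus: Gus wins 2–1.
Ana vs Dana: Dana wins 2–1.
Ana vs Chen: Ana wins 2–1.
Ana vs Ben: Ben wins 2–1.
Ana vs Gus: Gus wins 2–1.
Dana vs Chen: Dana wins 3–0.
Dana vs Ben: Dana wins 2–1.
Dana vs Gus: Gus wins 2–1.
Chen vs Ben: Ben wins 3–0.
Chen vs Gus: Gus wins 3–0.
Ben vs Gus: Ben wins 2–1.
No candidate beats all others: Dana beats Ben beats Gus beats Dana, a majority cycle.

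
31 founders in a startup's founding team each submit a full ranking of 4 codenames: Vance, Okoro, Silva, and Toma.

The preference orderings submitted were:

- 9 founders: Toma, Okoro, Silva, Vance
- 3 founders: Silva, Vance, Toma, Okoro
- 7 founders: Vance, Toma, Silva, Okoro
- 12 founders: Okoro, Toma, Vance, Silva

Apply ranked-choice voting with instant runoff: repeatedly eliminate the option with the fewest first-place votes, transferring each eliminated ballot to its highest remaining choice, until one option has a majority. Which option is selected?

Round 1: Okoro 12, Toma 9, Vance 7, Silva 3. Silva has the fewest and is eliminated.
Round 2: Okoro 12, Vance 10, Toma 9. Toma has the fewest and is eliminated.
Round 3: Okoro 21, Vance 10. Okoro has a majority.

Okoro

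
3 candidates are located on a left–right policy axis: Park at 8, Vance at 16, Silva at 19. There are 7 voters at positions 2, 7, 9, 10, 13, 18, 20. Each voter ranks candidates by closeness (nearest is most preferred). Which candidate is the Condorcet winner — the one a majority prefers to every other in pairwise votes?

With single-peaked preferences on a line, the Condorcet winner is the candidate closest to the median voter.
The median voter (position 10) is closest to Park at 8.
Check: Park vs Silva — voters closer to Park: 5 of 7.

Park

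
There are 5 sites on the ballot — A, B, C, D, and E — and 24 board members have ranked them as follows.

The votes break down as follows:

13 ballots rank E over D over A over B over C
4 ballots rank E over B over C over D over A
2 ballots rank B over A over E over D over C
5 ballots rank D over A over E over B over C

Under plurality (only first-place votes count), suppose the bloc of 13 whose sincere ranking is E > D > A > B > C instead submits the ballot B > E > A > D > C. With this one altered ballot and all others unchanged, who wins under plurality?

B

First-place totals with the altered ballot: A 0, B 15, C 0, D 5, E 4.
The switch changes the winner from E to B.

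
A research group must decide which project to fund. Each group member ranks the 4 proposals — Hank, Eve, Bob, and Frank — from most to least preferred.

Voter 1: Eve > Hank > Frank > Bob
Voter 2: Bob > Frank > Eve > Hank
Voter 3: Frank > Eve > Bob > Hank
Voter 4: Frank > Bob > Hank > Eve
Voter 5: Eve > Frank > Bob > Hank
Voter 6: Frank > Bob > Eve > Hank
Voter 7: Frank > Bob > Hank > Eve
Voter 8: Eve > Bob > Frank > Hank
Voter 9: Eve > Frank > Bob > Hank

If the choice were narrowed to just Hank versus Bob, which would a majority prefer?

Bob

Ballots ranking Hank above Bob: 1.
Ballots ranking Bob above Hank: 8.
Bob wins the head-to-head, 8–1.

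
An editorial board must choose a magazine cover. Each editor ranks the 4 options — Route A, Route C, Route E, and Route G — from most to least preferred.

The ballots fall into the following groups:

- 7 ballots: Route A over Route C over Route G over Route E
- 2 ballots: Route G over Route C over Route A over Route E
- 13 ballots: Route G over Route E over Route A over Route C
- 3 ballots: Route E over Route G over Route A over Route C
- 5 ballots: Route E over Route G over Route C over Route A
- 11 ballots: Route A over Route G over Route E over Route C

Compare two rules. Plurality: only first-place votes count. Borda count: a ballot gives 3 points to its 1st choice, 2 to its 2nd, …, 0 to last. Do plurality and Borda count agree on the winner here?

No

Plurality first-place counts: Route A 18, Route C 0, Route E 8, Route G 15 → Route A.
Borda totals: Route A 72, Route C 23, Route E 61, Route G 90 → Route G.
The two rules disagree: plurality picks Route A, Borda picks Route G.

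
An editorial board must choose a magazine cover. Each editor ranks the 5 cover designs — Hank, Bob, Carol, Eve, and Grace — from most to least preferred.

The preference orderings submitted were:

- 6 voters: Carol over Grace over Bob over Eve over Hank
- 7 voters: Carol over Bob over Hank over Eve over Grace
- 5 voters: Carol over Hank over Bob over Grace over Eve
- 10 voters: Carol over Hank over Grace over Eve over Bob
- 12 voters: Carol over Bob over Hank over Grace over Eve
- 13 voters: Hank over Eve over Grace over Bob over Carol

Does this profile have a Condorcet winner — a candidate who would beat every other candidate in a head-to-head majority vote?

Yes

Head-to-head results (53 voters total):
Hank vs Bob: Hank wins 28–25.
Hank vs Carol: Carol wins 40–13.
Hank vs Eve: Hank wins 47–6.
Hank vs Grace: Hank wins 47–6.
Bob vs Carol: Carol wins 40–13.
Bob vs Eve: Bob wins 30–23.
Bob vs Grace: Grace wins 29–24.
Carol vs Eve: Carol wins 40–13.
Carol vs Grace: Carol wins 40–13.
Eve vs Grace: Grace wins 33–20.
Carol beats each rival — Hank (40–13), Bob (40–13), Eve (40–13), Grace (40–13) — so Carol is the Condorcet winner.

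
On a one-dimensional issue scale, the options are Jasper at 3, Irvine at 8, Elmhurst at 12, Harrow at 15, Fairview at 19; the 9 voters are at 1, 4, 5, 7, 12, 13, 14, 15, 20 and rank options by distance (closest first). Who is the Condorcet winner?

With single-peaked preferences on a line, the Condorcet winner is the candidate closest to the median voter.
The median voter (position 12) is closest to Elmhurst at 12.
Check: Elmhurst vs Fairview — voters closer to Elmhurst: 8 of 9.

Elmhurst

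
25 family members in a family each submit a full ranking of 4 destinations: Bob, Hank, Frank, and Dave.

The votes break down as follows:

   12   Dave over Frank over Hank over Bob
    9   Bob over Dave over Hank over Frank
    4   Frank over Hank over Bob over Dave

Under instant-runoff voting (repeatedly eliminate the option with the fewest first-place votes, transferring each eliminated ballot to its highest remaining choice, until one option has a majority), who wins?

Bob

Round 1: Dave 12, Bob 9, Frank 4, Hank 0. Hank has the fewest and is eliminated.
Round 2: Dave 12, Bob 9, Frank 4. Frank has the fewest and is eliminated.
Round 3: Bob 13, Dave 12. Bob has a majority.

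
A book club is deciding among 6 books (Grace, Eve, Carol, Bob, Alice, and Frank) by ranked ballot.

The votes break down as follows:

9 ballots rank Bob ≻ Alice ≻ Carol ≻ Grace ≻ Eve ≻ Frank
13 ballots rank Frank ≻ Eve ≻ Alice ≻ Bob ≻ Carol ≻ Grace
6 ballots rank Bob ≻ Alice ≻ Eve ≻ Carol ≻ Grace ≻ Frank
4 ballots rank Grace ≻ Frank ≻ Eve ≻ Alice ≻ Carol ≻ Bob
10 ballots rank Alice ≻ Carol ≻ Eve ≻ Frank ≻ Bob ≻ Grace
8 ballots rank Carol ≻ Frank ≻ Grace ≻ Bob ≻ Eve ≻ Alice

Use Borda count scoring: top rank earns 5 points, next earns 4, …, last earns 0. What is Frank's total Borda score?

133

Borda scores:
  Grace: 9·2 + 13·0 + 6·1 + 4·5 + 10·0 + 8·3 = 68
  Eve: 9·1 + 13·4 + 6·3 + 4·3 + 10·3 + 8·1 = 129
  Carol: 9·3 + 13·1 + 6·2 + 4·1 + 10·4 + 8·5 = 136
  Bob: 9·5 + 13·2 + 6·5 + 4·0 + 10·1 + 8·2 = 127
  Alice: 9·4 + 13·3 + 6·4 + 4·2 + 10·5 + 8·0 = 157
  Frank: 9·0 + 13·5 + 6·0 + 4·4 + 10·2 + 8·4 = 133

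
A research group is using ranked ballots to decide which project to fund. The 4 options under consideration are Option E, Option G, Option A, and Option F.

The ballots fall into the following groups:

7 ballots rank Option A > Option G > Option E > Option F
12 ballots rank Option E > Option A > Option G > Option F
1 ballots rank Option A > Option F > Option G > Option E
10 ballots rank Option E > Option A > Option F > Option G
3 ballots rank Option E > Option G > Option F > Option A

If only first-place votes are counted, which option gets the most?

Option E

First-place vote totals:
  Option E: 25
  Option G: 0
  Option A: 8
  Option F: 0
Option E has the most first-place votes.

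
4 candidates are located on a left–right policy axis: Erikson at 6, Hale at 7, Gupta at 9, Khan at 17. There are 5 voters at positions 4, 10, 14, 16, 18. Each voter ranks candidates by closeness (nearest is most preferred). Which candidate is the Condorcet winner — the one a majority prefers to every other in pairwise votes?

With single-peaked preferences on a line, the Condorcet winner is the candidate closest to the median voter.
The median voter (position 14) is closest to Khan at 17.
Check: Khan vs Erikson — voters closer to Khan: 3 of 5.

Khan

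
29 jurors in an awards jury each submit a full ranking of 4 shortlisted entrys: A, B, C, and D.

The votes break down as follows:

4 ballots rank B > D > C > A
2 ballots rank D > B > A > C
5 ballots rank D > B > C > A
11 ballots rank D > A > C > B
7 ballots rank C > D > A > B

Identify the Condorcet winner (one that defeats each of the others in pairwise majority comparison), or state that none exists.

D

Head-to-head results (29 voters total):
A vs B: A wins 18–11.
A vs C: C wins 16–13.
A vs D: D wins 29–0.
B vs C: C wins 18–11.
B vs D: D wins 25–4.
C vs D: D wins 22–7.
D beats each rival — A (29–0), B (25–4), C (22–7) — so D is the Condorcet winner.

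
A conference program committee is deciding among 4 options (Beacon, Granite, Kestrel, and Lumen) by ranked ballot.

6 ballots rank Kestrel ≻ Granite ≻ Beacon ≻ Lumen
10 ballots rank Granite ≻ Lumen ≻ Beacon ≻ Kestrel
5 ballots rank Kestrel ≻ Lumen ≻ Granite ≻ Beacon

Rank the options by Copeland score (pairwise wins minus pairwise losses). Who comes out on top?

Pairwise results:
  Beacon vs Granite: Granite wins 21–0.
  Beacon vs Kestrel: Kestrel wins 11–10.
  Beacon vs Lumen: Lumen wins 15–6.
  Granite vs Kestrel: Kestrel wins 11–10.
  Granite vs Lumen: Granite wins 16–5.
  Kestrel vs Lumen: Kestrel wins 11–10.
Copeland scores (wins − losses):
  Beacon: 0 − 3 = -3
  Granite: 2 − 1 = 1
  Kestrel: 3 − 0 = 3
  Lumen: 1 − 2 = -1
Kestrel has the best Copeland score.

Kestrel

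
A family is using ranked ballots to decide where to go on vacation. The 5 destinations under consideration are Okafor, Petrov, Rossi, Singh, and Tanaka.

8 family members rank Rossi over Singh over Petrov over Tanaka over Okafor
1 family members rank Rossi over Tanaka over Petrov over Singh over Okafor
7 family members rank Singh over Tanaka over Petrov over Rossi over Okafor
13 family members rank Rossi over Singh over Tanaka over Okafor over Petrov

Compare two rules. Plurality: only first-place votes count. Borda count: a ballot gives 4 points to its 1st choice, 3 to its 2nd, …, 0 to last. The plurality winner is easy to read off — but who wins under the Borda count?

Plurality first-place counts: Okafor 0, Petrov 0, Rossi 22, Singh 7, Tanaka 0 → Rossi.
Borda totals: Okafor 13, Petrov 32, Rossi 95, Singh 92, Tanaka 58 → Rossi.

Rossi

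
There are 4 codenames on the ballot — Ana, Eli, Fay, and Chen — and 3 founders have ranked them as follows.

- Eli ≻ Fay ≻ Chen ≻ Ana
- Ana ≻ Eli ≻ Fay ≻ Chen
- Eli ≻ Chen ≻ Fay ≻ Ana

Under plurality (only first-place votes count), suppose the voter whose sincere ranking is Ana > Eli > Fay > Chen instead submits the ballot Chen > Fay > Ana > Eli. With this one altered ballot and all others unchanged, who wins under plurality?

Eli

First-place totals with the altered ballot: Ana 0, Eli 2, Fay 0, Chen 1.
The winner is unchanged: still Eli.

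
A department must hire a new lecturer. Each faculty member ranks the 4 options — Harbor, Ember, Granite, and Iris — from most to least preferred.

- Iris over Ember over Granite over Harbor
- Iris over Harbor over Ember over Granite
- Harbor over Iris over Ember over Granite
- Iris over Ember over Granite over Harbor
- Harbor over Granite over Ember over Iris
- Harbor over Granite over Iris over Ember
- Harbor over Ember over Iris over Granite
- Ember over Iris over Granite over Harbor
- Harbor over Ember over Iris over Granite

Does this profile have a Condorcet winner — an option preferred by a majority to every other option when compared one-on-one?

Head-to-head results (9 voters total):
Harbor vs Ember: Harbor wins 6–3.
Harbor vs Granite: Harbor wins 6–3.
Harbor vs Iris: Harbor wins 5–4.
Ember vs Granite: Ember wins 7–2.
Ember vs Iris: Iris wins 5–4.
Granite vs Iris: Iris wins 7–2.
Harbor beats each rival — Ember (6–3), Granite (6–3), Iris (5–4) — so Harbor is the Condorcet winner.

Yes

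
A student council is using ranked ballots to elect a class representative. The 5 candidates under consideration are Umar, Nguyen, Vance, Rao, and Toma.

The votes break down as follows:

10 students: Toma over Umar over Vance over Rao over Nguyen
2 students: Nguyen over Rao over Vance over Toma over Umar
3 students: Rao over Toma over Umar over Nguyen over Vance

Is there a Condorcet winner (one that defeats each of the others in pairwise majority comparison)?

Yes

Head-to-head results (15 voters total):
Umar vs Nguyen: Umar wins 13–2.
Umar vs Vance: Umar wins 13–2.
Umar vs Rao: Umar wins 10–5.
Umar vs Toma: Toma wins 15–0.
Nguyen vs Vance: Vance wins 10–5.
Nguyen vs Rao: Rao wins 13–2.
Nguyen vs Toma: Toma wins 13–2.
Vance vs Rao: Vance wins 10–5.
Vance vs Toma: Toma wins 13–2.
Rao vs Toma: Toma wins 10–5.
Toma beats each rival — Umar (15–0), Nguyen (13–2), Vance (13–2), Rao (10–5) — so Toma is the Condorcet winner.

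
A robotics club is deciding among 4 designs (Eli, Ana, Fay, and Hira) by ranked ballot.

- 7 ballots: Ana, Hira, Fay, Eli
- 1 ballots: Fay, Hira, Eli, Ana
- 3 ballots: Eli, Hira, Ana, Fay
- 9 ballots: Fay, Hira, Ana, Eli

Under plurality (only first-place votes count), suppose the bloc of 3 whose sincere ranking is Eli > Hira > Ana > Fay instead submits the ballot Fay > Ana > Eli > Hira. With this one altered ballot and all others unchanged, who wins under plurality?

Fay

First-place totals with the altered ballot: Eli 0, Ana 7, Fay 13, Hira 0.
The winner is unchanged: still Fay.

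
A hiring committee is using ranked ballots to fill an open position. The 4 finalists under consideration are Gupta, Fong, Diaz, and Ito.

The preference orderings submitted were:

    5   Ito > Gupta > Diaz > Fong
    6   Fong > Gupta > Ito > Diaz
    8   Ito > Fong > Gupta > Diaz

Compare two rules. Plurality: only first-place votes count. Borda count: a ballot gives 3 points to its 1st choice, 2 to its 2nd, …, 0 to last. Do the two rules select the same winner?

Yes

Plurality first-place counts: Gupta 0, Fong 6, Diaz 0, Ito 13 → Ito.
Borda totals: Gupta 30, Fong 34, Diaz 5, Ito 45 → Ito.
The two rules agree on Ito.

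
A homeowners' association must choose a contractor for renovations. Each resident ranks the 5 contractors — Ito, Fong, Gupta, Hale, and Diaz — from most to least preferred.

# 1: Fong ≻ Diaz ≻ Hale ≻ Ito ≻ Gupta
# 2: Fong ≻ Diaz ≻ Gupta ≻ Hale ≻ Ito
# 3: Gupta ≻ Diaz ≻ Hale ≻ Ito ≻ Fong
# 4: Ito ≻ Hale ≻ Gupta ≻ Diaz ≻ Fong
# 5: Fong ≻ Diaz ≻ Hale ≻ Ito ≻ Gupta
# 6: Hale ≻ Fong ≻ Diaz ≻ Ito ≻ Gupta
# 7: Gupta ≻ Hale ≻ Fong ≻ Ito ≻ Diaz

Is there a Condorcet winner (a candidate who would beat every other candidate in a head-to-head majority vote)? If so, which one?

Head-to-head results (7 voters total):
Ito vs Fong: Fong wins 5–2.
Ito vs Gupta: Ito wins 4–3.
Ito vs Hale: Hale wins 6–1.
Ito vs Diaz: Diaz wins 5–2.
Fong vs Gupta: Fong wins 4–3.
Fong vs Hale: Hale wins 4–3.
Fong vs Diaz: Fong wins 5–2.
Gupta vs Hale: Hale wins 4–3.
Gupta vs Diaz: Diaz wins 4–3.
Hale vs Diaz: Diaz wins 4–3.
No candidate beats all others: Fong beats Diaz beats Hale beats Fong, a majority cycle.

There is no Condorcet winner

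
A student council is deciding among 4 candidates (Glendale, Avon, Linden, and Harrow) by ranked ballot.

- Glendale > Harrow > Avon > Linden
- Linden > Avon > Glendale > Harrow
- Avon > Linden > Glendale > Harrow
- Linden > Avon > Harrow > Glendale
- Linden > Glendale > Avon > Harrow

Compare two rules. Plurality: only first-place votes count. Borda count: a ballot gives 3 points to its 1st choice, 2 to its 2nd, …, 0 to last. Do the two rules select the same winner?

Yes

Plurality first-place counts: Glendale 1, Avon 1, Linden 3, Harrow 0 → Linden.
Borda totals: Glendale 7, Avon 9, Linden 11, Harrow 3 → Linden.
The two rules agree on Linden.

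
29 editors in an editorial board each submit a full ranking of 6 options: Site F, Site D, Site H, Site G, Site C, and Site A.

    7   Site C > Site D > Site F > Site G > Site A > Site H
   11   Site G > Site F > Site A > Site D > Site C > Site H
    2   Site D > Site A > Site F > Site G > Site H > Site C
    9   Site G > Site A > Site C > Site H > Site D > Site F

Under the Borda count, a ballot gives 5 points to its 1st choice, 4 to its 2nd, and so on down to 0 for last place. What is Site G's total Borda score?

118

Borda scores:
  Site F: 7·3 + 11·4 + 2·3 + 9·0 = 71
  Site D: 7·4 + 11·2 + 2·5 + 9·1 = 69
  Site H: 7·0 + 11·0 + 2·1 + 9·2 = 20
  Site G: 7·2 + 11·5 + 2·2 + 9·5 = 118
  Site C: 7·5 + 11·1 + 2·0 + 9·3 = 73
  Site A: 7·1 + 11·3 + 2·4 + 9·4 = 84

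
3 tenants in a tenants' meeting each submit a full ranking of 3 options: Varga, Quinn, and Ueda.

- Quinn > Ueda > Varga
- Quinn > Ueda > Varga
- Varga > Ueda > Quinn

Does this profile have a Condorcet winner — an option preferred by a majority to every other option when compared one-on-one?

Yes

Head-to-head results (3 voters total):
Varga vs Quinn: Quinn wins 2–1.
Varga vs Ueda: Ueda wins 2–1.
Quinn vs Ueda: Quinn wins 2–1.
Quinn beats each rival — Varga (2–1), Ueda (2–1) — so Quinn is the Condorcet winner.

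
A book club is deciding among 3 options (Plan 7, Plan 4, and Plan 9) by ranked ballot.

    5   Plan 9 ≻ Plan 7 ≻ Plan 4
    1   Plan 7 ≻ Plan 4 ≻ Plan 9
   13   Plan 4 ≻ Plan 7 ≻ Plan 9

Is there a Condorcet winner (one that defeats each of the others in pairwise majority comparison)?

Head-to-head results (19 voters total):
Plan 7 vs Plan 4: Plan 4 wins 13–6.
Plan 7 vs Plan 9: Plan 7 wins 14–5.
Plan 4 vs Plan 9: Plan 4 wins 14–5.
Plan 4 beats each rival — Plan 7 (13–6), Plan 9 (14–5) — so Plan 4 is the Condorcet winner.

Yes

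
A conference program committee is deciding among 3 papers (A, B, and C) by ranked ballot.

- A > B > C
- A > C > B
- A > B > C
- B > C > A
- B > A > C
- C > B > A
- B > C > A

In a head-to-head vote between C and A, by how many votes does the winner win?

Ballots ranking C above A: 3.
Ballots ranking A above C: 4.
A wins 4–3, a margin of 1.

1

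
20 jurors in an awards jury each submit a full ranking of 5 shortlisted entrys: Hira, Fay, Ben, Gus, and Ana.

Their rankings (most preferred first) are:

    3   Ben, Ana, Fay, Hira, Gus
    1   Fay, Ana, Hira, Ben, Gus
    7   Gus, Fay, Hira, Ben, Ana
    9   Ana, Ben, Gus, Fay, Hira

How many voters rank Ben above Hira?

Ballots ranking Ben above Hira: 3+9 = 12.
Ballots ranking Hira above Ben: 1+7 = 8.
So 12 of 20 voters prefer Ben to Hira.

12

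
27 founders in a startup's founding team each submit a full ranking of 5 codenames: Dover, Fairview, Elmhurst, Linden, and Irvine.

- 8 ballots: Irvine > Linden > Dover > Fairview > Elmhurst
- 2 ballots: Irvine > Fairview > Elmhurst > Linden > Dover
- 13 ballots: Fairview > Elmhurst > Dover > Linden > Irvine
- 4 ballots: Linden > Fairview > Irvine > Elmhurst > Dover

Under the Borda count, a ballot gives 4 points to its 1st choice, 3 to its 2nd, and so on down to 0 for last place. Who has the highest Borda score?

Borda scores:
  Dover: 8·2 + 2·0 + 13·2 + 4·0 = 42
  Fairview: 8·1 + 2·3 + 13·4 + 4·3 = 78
  Elmhurst: 8·0 + 2·2 + 13·3 + 4·1 = 47
  Linden: 8·3 + 2·1 + 13·1 + 4·4 = 55
  Irvine: 8·4 + 2·4 + 13·0 + 4·2 = 48
Fairview has the highest total.

Fairview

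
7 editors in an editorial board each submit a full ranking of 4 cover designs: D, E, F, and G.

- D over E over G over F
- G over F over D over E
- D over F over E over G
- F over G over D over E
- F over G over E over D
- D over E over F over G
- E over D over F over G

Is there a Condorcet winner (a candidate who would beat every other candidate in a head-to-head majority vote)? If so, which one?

D

Head-to-head results (7 voters total):
D vs E: D wins 5–2.
D vs F: D wins 4–3.
D vs G: D wins 4–3.
E vs F: F wins 4–3.
E vs G: E wins 4–3.
F vs G: F wins 5–2.
D beats each rival — E (5–2), F (4–3), G (4–3) — so D is the Condorcet winner.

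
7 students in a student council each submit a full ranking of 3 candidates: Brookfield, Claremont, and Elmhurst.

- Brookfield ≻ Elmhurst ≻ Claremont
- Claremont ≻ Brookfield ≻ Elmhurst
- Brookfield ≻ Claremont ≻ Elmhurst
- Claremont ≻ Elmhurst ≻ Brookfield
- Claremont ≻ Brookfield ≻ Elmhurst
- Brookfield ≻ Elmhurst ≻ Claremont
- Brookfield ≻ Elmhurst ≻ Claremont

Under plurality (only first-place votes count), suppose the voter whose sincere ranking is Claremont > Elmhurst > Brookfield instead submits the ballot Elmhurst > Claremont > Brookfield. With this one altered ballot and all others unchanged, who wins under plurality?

Brookfield

First-place totals with the altered ballot: Brookfield 4, Claremont 2, Elmhurst 1.
The winner is unchanged: still Brookfield.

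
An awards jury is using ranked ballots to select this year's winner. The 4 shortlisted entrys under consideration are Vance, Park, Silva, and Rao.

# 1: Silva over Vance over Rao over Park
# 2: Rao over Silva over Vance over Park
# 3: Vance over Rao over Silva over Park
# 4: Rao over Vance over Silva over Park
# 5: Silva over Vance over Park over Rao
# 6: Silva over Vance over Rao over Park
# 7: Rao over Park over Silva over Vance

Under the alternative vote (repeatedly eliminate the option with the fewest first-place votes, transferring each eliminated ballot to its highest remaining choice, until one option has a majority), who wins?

Round 1: Silva 3, Rao 3, Vance 1, Park 0. Park has the fewest and is eliminated.
Round 2: Silva 3, Rao 3, Vance 1. Vance has the fewest and is eliminated.
Round 3: Rao 4, Silva 3. Rao has a majority.

Rao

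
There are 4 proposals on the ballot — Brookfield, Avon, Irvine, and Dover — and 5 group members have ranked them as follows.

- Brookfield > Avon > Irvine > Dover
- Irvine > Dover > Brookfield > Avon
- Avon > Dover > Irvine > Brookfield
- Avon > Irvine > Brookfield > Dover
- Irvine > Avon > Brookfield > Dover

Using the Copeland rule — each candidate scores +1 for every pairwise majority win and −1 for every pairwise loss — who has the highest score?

Avon

Pairwise results:
  Brookfield vs Avon: Avon wins 3–2.
  Brookfield vs Irvine: Irvine wins 4–1.
  Brookfield vs Dover: Brookfield wins 3–2.
  Avon vs Irvine: Avon wins 3–2.
  Avon vs Dover: Avon wins 4–1.
  Irvine vs Dover: Irvine wins 4–1.
Copeland scores (wins − losses):
  Brookfield: 1 − 2 = -1
  Avon: 3 − 0 = 3
  Irvine: 2 − 1 = 1
  Dover: 0 − 3 = -3
Avon has the best Copeland score.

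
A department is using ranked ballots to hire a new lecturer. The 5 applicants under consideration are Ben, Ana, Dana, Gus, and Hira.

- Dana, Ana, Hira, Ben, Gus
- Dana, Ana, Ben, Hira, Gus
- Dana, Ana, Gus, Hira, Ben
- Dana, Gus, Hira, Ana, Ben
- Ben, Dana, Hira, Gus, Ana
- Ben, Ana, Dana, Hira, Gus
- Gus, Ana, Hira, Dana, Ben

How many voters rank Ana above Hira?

Ballots ranking Ana above Hira: 5.
Ballots ranking Hira above Ana: 2.
So 5 of 7 voters prefer Ana to Hira.

5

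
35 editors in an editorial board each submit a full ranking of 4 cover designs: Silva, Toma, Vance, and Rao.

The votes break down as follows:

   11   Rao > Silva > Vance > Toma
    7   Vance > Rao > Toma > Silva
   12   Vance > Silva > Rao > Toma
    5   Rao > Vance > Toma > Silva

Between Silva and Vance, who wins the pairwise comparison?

Ballots ranking Silva above Vance: 11.
Ballots ranking Vance above Silva: 7+12+5 = 24.
Vance wins the head-to-head, 24–11.

Vance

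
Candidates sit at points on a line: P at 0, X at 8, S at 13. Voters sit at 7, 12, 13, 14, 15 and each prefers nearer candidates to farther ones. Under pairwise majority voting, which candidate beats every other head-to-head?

With single-peaked preferences on a line, the Condorcet winner is the candidate closest to the median voter.
The median voter (position 13) is closest to S at 13.
Check: S vs X — voters closer to S: 4 of 5.

S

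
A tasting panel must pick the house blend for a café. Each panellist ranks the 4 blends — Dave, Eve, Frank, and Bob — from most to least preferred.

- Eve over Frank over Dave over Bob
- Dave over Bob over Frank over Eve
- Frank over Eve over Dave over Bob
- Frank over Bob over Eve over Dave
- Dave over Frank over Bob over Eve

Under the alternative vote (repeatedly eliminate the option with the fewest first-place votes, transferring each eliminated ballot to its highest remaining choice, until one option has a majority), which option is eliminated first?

Bob

Round 1: Dave 2, Frank 2, Eve 1, Bob 0. Bob has the fewest and is eliminated.
Round 2: Dave 2, Frank 2, Eve 1. Eve has the fewest and is eliminated.
Round 3: Frank 3, Dave 2. Frank has a majority.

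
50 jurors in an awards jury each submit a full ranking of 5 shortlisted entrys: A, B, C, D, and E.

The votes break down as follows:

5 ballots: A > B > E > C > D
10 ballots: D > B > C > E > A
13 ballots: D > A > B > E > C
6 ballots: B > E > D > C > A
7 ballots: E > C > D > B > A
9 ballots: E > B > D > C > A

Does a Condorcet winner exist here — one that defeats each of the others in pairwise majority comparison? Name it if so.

Head-to-head results (50 voters total):
A vs B: B wins 32–18.
A vs C: C wins 32–18.
A vs D: D wins 45–5.
A vs E: E wins 32–18.
B vs C: B wins 43–7.
B vs D: D wins 30–20.
B vs E: B wins 34–16.
C vs D: D wins 38–12.
C vs E: E wins 40–10.
D vs E: E wins 27–23.
No candidate beats all others: B beats E beats D beats B, a majority cycle.

There is no Condorcet winner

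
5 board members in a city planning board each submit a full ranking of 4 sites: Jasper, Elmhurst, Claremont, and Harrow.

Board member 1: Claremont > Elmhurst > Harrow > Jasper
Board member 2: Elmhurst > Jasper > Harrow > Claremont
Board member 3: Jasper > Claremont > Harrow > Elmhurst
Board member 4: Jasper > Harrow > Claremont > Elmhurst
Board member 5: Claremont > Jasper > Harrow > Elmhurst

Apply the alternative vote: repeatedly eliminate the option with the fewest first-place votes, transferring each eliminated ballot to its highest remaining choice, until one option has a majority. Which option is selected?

Jasper

Round 1: Jasper 2, Claremont 2, Elmhurst 1, Harrow 0. Harrow has the fewest and is eliminated.
Round 2: Jasper 2, Claremont 2, Elmhurst 1. Elmhurst has the fewest and is eliminated.
Round 3: Jasper 3, Claremont 2. Jasper has a majority.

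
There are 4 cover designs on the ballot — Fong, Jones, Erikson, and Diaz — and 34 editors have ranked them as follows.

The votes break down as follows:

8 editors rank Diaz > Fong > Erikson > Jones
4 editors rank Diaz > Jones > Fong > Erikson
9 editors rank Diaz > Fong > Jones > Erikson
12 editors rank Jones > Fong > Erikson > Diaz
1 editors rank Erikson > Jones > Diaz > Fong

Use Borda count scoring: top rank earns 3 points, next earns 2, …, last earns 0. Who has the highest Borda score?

Diaz

Borda scores:
  Fong: 8·2 + 4·1 + 9·2 + 12·2 + 0 = 62
  Jones: 8·0 + 4·2 + 9·1 + 12·3 + 2 = 55
  Erikson: 8·1 + 4·0 + 9·0 + 12·1 + 3 = 23
  Diaz: 8·3 + 4·3 + 9·3 + 12·0 + 1 = 64
Diaz has the highest total.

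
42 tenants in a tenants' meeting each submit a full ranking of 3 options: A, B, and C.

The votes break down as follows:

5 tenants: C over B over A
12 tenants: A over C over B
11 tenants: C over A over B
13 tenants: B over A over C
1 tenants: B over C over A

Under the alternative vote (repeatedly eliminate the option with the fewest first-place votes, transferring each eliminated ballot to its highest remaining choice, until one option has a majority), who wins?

C

Round 1: C 16, B 14, A 12. A has the fewest and is eliminated.
Round 2: C 28, B 14. C has a majority.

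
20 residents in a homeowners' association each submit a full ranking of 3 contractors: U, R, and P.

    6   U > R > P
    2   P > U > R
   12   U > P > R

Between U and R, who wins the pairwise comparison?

Ballots ranking U above R: 6+2+12 = 20.
Ballots ranking R above U: 0.
U wins the head-to-head, 20–0.

U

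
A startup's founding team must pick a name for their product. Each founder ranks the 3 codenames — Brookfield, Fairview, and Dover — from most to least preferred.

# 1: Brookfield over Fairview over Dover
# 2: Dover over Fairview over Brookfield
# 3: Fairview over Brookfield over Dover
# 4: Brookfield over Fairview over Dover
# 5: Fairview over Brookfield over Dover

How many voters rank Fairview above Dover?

Ballots ranking Fairview above Dover: 4.
Ballots ranking Dover above Fairview: 1.
So 4 of 5 voters prefer Fairview to Dover.

4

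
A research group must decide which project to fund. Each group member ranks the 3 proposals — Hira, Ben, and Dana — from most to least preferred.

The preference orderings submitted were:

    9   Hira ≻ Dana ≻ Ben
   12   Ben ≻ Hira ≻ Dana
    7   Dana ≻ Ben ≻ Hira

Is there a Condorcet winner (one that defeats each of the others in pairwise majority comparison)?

No

Head-to-head results (28 voters total):
Hira vs Ben: Ben wins 19–9.
Hira vs Dana: Hira wins 21–7.
Ben vs Dana: Dana wins 16–12.
No candidate beats all others: Hira beats Dana beats Ben beats Hira, a majority cycle.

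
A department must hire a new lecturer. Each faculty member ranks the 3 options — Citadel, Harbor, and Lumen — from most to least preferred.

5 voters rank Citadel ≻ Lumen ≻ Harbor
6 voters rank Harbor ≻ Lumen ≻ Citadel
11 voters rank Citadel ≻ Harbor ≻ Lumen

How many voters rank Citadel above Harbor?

16

Ballots ranking Citadel above Harbor: 5+11 = 16.
Ballots ranking Harbor above Citadel: 6.
So 16 of 22 voters prefer Citadel to Harbor.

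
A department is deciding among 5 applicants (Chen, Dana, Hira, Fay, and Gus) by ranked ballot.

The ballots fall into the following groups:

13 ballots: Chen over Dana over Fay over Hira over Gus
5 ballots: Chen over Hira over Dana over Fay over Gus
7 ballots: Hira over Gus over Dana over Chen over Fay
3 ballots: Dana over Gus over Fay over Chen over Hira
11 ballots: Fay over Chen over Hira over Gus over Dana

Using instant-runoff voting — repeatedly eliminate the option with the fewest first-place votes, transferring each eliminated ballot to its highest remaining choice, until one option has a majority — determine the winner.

Chen

Round 1: Chen 18, Fay 11, Hira 7, Dana 3, Gus 0. Gus has the fewest and is eliminated.
Round 2: Chen 18, Fay 11, Hira 7, Dana 3. Dana has the fewest and is eliminated.
Round 3: Chen 18, Fay 14, Hira 7. Hira has the fewest and is eliminated.
Round 4: Chen 25, Fay 14. Chen has a majority.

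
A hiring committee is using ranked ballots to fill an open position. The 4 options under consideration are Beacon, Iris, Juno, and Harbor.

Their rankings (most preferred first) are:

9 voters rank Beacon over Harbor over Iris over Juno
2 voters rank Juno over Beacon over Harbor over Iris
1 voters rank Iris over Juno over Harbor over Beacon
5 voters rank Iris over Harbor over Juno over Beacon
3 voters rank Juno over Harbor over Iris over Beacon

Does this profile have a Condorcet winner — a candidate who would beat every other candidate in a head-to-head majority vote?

No

Head-to-head results (20 voters total):
Beacon vs Iris: Beacon wins 11–9.
Beacon vs Juno: Juno wins 11–9.
Beacon vs Harbor: Beacon wins 11–9.
Iris vs Juno: Iris wins 15–5.
Iris vs Harbor: Harbor wins 14–6.
Juno vs Harbor: Harbor wins 14–6.
No candidate beats all others: Beacon beats Iris beats Juno beats Beacon, a majority cycle.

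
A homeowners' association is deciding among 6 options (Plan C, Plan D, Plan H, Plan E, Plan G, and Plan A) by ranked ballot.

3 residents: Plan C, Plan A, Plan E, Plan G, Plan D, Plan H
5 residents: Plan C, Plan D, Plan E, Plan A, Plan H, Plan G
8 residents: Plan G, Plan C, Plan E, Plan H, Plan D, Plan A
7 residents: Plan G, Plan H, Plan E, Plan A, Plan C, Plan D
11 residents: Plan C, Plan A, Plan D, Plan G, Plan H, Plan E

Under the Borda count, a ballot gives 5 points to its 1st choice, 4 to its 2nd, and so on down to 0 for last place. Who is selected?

Borda scores:
  Plan C: 3·5 + 5·5 + 8·4 + 7·1 + 11·5 = 134
  Plan D: 3·1 + 5·4 + 8·1 + 7·0 + 11·3 = 64
  Plan H: 3·0 + 5·1 + 8·2 + 7·4 + 11·1 = 60
  Plan E: 3·3 + 5·3 + 8·3 + 7·3 + 11·0 = 69
  Plan G: 3·2 + 5·0 + 8·5 + 7·5 + 11·2 = 103
  Plan A: 3·4 + 5·2 + 8·0 + 7·2 + 11·4 = 80
Plan C has the highest total.

Plan C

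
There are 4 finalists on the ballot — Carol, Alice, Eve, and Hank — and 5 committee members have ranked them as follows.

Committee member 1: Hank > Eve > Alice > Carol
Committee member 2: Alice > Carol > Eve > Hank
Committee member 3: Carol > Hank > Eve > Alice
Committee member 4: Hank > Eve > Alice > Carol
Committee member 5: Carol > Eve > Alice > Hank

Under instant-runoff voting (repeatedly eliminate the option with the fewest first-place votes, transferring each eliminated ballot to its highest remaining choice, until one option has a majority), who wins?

Round 1: Carol 2, Hank 2, Alice 1, Eve 0. Eve has the fewest and is eliminated.
Round 2: Carol 2, Hank 2, Alice 1. Alice has the fewest and is eliminated.
Round 3: Carol 3, Hank 2. Carol has a majority.

Carol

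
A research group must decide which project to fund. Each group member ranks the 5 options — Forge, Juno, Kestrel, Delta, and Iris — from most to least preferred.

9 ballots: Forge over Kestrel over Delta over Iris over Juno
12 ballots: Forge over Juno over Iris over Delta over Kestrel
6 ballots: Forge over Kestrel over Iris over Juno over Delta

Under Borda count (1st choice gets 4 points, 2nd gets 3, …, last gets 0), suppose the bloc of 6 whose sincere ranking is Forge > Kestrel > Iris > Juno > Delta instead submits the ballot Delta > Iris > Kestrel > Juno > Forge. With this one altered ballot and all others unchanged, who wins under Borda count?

Forge

Borda totals with the altered ballot: Forge 84, Juno 42, Kestrel 39, Delta 54, Iris 51.
The winner is unchanged: still Forge.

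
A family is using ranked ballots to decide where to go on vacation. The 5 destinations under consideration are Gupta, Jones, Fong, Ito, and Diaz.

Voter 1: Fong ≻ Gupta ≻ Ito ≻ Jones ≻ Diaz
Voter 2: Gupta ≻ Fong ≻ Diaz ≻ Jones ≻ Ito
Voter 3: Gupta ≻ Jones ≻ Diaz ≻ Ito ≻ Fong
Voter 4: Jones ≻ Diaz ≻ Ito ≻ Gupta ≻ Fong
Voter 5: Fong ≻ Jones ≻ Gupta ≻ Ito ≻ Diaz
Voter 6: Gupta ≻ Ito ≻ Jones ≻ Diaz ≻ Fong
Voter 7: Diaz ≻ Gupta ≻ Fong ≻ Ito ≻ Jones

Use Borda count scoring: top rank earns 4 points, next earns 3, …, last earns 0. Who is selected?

Gupta

Borda scores:
  Gupta: 3 + 4 + 4 + 1 + 2 + 4 + 3 = 21
  Jones: 1 + 1 + 3 + 4 + 3 + 2 + 0 = 14
  Fong: 4 + 3 + 0 + 0 + 4 + 0 + 2 = 13
  Ito: 2 + 0 + 1 + 2 + 1 + 3 + 1 = 10
  Diaz: 0 + 2 + 2 + 3 + 0 + 1 + 4 = 12
Gupta has the highest total.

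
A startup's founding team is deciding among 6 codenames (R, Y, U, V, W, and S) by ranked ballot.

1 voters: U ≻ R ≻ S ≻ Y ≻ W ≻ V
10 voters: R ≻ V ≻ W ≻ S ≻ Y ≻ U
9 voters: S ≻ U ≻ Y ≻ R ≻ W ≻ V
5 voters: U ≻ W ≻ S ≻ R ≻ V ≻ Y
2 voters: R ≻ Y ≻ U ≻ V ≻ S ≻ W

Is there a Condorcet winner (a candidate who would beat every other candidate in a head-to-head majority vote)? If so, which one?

None — there is no Condorcet winner

Head-to-head results (27 voters total):
R vs Y: R wins 18–9.
R vs U: U wins 15–12.
R vs V: R wins 27–0.
R vs W: R wins 22–5.
R vs S: S wins 14–13.
Y vs U: U wins 15–12.
Y vs V: V wins 15–12.
Y vs W: W wins 15–12.
Y vs S: S wins 25–2.
U vs V: U wins 17–10.
U vs W: U wins 17–10.
U vs S: S wins 19–8.
V vs W: W wins 15–12.
V vs S: S wins 15–12.
W vs S: W wins 15–12.
No candidate beats all others: R beats W beats S beats R, a majority cycle.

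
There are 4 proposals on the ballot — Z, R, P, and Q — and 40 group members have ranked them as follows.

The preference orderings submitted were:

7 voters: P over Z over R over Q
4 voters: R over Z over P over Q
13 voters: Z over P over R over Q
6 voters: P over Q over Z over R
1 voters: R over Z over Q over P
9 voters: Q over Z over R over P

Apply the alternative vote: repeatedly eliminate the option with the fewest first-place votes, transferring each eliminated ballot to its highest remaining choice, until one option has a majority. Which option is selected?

Z

Round 1: Z 13, P 13, Q 9, R 5. R has the fewest and is eliminated.
Round 2: Z 18, P 13, Q 9. Q has the fewest and is eliminated.
Round 3: Z 27, P 13. Z has a majority.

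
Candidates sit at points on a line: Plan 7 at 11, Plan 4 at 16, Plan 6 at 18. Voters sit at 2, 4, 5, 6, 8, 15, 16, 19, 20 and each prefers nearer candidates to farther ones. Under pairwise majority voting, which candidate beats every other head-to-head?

With single-peaked preferences on a line, the Condorcet winner is the candidate closest to the median voter.
The median voter (position 8) is closest to Plan 7 at 11.
Check: Plan 7 vs Plan 4 — voters closer to Plan 7: 5 of 9.

Plan 7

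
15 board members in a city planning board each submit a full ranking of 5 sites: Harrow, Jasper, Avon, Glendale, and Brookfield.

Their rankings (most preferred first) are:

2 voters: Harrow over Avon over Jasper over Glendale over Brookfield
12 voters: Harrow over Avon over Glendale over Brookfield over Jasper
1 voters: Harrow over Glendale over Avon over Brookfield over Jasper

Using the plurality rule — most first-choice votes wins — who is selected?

Harrow

First-place vote totals:
  Harrow: 15
  Jasper: 0
  Avon: 0
  Glendale: 0
  Brookfield: 0
Harrow has the most first-place votes.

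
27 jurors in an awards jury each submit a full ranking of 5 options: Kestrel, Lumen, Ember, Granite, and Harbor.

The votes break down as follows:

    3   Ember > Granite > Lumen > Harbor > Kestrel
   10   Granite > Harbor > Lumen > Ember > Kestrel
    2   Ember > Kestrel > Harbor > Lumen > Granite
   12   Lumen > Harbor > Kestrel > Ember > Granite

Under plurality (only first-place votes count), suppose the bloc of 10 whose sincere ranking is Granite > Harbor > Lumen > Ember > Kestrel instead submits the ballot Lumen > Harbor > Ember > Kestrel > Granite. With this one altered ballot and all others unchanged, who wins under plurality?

Lumen

First-place totals with the altered ballot: Kestrel 0, Lumen 22, Ember 5, Granite 0, Harbor 0.
The winner is unchanged: still Lumen.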